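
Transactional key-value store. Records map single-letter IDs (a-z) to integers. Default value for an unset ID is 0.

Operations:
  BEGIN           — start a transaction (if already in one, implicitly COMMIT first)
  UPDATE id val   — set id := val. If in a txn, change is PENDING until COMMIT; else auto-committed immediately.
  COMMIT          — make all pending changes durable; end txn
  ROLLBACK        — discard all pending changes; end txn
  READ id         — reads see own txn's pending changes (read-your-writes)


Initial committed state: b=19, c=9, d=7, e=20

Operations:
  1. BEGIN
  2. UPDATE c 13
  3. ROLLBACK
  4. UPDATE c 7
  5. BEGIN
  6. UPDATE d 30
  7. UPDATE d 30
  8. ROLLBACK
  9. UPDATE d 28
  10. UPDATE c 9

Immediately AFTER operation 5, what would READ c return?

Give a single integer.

Initial committed: {b=19, c=9, d=7, e=20}
Op 1: BEGIN: in_txn=True, pending={}
Op 2: UPDATE c=13 (pending; pending now {c=13})
Op 3: ROLLBACK: discarded pending ['c']; in_txn=False
Op 4: UPDATE c=7 (auto-commit; committed c=7)
Op 5: BEGIN: in_txn=True, pending={}
After op 5: visible(c) = 7 (pending={}, committed={b=19, c=7, d=7, e=20})

Answer: 7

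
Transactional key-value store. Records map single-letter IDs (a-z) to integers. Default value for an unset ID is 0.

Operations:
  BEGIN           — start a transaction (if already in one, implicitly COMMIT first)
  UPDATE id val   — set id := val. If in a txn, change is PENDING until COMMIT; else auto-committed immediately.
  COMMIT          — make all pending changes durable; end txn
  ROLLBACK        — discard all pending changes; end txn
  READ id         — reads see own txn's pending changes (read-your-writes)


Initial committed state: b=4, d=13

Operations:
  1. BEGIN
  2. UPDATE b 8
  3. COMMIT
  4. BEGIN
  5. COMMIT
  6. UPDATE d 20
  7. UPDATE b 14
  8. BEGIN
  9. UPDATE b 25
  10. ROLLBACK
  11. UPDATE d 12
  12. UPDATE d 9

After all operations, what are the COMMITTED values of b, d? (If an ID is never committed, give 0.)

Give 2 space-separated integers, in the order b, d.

Answer: 14 9

Derivation:
Initial committed: {b=4, d=13}
Op 1: BEGIN: in_txn=True, pending={}
Op 2: UPDATE b=8 (pending; pending now {b=8})
Op 3: COMMIT: merged ['b'] into committed; committed now {b=8, d=13}
Op 4: BEGIN: in_txn=True, pending={}
Op 5: COMMIT: merged [] into committed; committed now {b=8, d=13}
Op 6: UPDATE d=20 (auto-commit; committed d=20)
Op 7: UPDATE b=14 (auto-commit; committed b=14)
Op 8: BEGIN: in_txn=True, pending={}
Op 9: UPDATE b=25 (pending; pending now {b=25})
Op 10: ROLLBACK: discarded pending ['b']; in_txn=False
Op 11: UPDATE d=12 (auto-commit; committed d=12)
Op 12: UPDATE d=9 (auto-commit; committed d=9)
Final committed: {b=14, d=9}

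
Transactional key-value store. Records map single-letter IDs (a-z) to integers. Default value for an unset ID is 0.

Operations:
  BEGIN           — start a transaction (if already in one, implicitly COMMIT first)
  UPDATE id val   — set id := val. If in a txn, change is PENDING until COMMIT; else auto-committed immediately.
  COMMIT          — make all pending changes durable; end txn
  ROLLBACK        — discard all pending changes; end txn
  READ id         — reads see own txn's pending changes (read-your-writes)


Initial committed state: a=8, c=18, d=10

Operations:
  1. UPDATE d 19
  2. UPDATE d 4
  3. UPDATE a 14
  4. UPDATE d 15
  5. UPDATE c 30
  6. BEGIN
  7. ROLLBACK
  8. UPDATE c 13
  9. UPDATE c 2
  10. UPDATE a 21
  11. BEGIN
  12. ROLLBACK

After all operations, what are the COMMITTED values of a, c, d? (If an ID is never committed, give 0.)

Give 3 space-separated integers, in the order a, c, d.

Answer: 21 2 15

Derivation:
Initial committed: {a=8, c=18, d=10}
Op 1: UPDATE d=19 (auto-commit; committed d=19)
Op 2: UPDATE d=4 (auto-commit; committed d=4)
Op 3: UPDATE a=14 (auto-commit; committed a=14)
Op 4: UPDATE d=15 (auto-commit; committed d=15)
Op 5: UPDATE c=30 (auto-commit; committed c=30)
Op 6: BEGIN: in_txn=True, pending={}
Op 7: ROLLBACK: discarded pending []; in_txn=False
Op 8: UPDATE c=13 (auto-commit; committed c=13)
Op 9: UPDATE c=2 (auto-commit; committed c=2)
Op 10: UPDATE a=21 (auto-commit; committed a=21)
Op 11: BEGIN: in_txn=True, pending={}
Op 12: ROLLBACK: discarded pending []; in_txn=False
Final committed: {a=21, c=2, d=15}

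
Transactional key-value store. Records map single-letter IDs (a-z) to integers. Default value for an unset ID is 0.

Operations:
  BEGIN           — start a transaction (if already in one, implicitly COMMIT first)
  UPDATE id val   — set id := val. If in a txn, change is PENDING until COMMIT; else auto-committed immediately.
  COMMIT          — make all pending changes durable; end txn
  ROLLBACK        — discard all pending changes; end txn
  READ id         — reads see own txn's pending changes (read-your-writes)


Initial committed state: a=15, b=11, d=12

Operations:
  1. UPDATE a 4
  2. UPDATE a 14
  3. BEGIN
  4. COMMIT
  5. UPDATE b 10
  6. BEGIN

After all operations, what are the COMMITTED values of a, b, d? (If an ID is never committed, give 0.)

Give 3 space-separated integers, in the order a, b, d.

Answer: 14 10 12

Derivation:
Initial committed: {a=15, b=11, d=12}
Op 1: UPDATE a=4 (auto-commit; committed a=4)
Op 2: UPDATE a=14 (auto-commit; committed a=14)
Op 3: BEGIN: in_txn=True, pending={}
Op 4: COMMIT: merged [] into committed; committed now {a=14, b=11, d=12}
Op 5: UPDATE b=10 (auto-commit; committed b=10)
Op 6: BEGIN: in_txn=True, pending={}
Final committed: {a=14, b=10, d=12}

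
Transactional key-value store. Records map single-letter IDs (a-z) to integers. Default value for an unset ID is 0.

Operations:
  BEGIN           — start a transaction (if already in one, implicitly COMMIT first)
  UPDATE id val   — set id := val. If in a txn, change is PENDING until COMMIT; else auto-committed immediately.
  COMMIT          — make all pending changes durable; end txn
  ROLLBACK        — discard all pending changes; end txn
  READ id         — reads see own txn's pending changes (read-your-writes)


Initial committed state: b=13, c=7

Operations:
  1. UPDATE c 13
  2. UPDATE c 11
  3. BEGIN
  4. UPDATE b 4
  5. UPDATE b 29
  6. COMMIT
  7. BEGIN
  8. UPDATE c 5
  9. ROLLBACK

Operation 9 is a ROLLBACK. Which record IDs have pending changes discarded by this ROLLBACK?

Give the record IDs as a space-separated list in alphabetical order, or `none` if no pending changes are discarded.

Answer: c

Derivation:
Initial committed: {b=13, c=7}
Op 1: UPDATE c=13 (auto-commit; committed c=13)
Op 2: UPDATE c=11 (auto-commit; committed c=11)
Op 3: BEGIN: in_txn=True, pending={}
Op 4: UPDATE b=4 (pending; pending now {b=4})
Op 5: UPDATE b=29 (pending; pending now {b=29})
Op 6: COMMIT: merged ['b'] into committed; committed now {b=29, c=11}
Op 7: BEGIN: in_txn=True, pending={}
Op 8: UPDATE c=5 (pending; pending now {c=5})
Op 9: ROLLBACK: discarded pending ['c']; in_txn=False
ROLLBACK at op 9 discards: ['c']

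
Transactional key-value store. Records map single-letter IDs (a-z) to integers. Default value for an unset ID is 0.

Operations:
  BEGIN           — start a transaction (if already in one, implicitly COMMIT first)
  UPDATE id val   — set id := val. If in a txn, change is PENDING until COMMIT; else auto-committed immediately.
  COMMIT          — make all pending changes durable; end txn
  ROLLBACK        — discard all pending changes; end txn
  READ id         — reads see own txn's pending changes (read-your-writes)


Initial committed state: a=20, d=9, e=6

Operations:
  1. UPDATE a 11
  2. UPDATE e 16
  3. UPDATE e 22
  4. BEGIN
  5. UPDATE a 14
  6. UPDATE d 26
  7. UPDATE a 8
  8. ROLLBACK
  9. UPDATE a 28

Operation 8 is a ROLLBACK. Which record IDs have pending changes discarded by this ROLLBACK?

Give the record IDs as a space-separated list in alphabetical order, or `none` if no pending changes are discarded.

Initial committed: {a=20, d=9, e=6}
Op 1: UPDATE a=11 (auto-commit; committed a=11)
Op 2: UPDATE e=16 (auto-commit; committed e=16)
Op 3: UPDATE e=22 (auto-commit; committed e=22)
Op 4: BEGIN: in_txn=True, pending={}
Op 5: UPDATE a=14 (pending; pending now {a=14})
Op 6: UPDATE d=26 (pending; pending now {a=14, d=26})
Op 7: UPDATE a=8 (pending; pending now {a=8, d=26})
Op 8: ROLLBACK: discarded pending ['a', 'd']; in_txn=False
Op 9: UPDATE a=28 (auto-commit; committed a=28)
ROLLBACK at op 8 discards: ['a', 'd']

Answer: a d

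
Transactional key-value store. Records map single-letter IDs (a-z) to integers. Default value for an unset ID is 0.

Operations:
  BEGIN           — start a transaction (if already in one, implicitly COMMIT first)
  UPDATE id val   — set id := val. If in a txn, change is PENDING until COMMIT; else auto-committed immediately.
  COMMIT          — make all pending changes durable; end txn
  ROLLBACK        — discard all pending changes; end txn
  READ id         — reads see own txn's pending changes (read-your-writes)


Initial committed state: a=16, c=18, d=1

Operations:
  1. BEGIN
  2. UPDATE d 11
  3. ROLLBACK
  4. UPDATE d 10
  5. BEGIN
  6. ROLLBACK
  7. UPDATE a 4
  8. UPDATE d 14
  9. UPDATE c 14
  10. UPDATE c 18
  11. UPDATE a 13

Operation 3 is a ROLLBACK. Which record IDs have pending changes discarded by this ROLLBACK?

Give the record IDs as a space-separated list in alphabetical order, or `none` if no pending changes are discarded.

Answer: d

Derivation:
Initial committed: {a=16, c=18, d=1}
Op 1: BEGIN: in_txn=True, pending={}
Op 2: UPDATE d=11 (pending; pending now {d=11})
Op 3: ROLLBACK: discarded pending ['d']; in_txn=False
Op 4: UPDATE d=10 (auto-commit; committed d=10)
Op 5: BEGIN: in_txn=True, pending={}
Op 6: ROLLBACK: discarded pending []; in_txn=False
Op 7: UPDATE a=4 (auto-commit; committed a=4)
Op 8: UPDATE d=14 (auto-commit; committed d=14)
Op 9: UPDATE c=14 (auto-commit; committed c=14)
Op 10: UPDATE c=18 (auto-commit; committed c=18)
Op 11: UPDATE a=13 (auto-commit; committed a=13)
ROLLBACK at op 3 discards: ['d']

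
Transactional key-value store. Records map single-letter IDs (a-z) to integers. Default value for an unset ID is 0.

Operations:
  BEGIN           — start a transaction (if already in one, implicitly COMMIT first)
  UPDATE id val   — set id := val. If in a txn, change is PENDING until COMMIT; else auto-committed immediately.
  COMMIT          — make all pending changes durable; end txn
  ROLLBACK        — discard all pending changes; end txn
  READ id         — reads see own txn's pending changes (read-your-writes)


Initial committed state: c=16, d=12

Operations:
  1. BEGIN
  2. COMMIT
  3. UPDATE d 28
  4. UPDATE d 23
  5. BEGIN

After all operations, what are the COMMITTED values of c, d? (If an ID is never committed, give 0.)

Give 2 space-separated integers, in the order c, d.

Initial committed: {c=16, d=12}
Op 1: BEGIN: in_txn=True, pending={}
Op 2: COMMIT: merged [] into committed; committed now {c=16, d=12}
Op 3: UPDATE d=28 (auto-commit; committed d=28)
Op 4: UPDATE d=23 (auto-commit; committed d=23)
Op 5: BEGIN: in_txn=True, pending={}
Final committed: {c=16, d=23}

Answer: 16 23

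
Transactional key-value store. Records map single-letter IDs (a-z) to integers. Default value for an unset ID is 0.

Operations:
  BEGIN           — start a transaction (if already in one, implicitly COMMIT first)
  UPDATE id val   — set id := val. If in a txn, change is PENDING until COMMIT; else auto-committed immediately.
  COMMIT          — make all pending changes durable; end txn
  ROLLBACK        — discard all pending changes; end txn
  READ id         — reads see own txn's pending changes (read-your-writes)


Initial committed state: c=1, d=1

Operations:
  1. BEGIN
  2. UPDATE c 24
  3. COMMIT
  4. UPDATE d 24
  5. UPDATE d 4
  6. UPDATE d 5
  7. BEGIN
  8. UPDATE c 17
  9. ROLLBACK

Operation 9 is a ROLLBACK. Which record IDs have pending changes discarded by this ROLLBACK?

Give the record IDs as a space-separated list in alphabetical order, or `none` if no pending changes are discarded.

Answer: c

Derivation:
Initial committed: {c=1, d=1}
Op 1: BEGIN: in_txn=True, pending={}
Op 2: UPDATE c=24 (pending; pending now {c=24})
Op 3: COMMIT: merged ['c'] into committed; committed now {c=24, d=1}
Op 4: UPDATE d=24 (auto-commit; committed d=24)
Op 5: UPDATE d=4 (auto-commit; committed d=4)
Op 6: UPDATE d=5 (auto-commit; committed d=5)
Op 7: BEGIN: in_txn=True, pending={}
Op 8: UPDATE c=17 (pending; pending now {c=17})
Op 9: ROLLBACK: discarded pending ['c']; in_txn=False
ROLLBACK at op 9 discards: ['c']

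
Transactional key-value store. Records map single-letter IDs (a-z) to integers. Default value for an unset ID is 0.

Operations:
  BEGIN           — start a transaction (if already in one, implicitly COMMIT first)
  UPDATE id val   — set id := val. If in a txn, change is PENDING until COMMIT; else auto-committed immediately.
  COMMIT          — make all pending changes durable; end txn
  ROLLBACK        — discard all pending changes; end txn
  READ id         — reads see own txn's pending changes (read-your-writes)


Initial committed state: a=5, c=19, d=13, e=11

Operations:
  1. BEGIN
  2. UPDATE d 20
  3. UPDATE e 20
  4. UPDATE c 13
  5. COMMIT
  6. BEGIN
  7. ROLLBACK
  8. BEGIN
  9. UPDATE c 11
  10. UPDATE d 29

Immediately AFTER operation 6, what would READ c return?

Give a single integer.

Initial committed: {a=5, c=19, d=13, e=11}
Op 1: BEGIN: in_txn=True, pending={}
Op 2: UPDATE d=20 (pending; pending now {d=20})
Op 3: UPDATE e=20 (pending; pending now {d=20, e=20})
Op 4: UPDATE c=13 (pending; pending now {c=13, d=20, e=20})
Op 5: COMMIT: merged ['c', 'd', 'e'] into committed; committed now {a=5, c=13, d=20, e=20}
Op 6: BEGIN: in_txn=True, pending={}
After op 6: visible(c) = 13 (pending={}, committed={a=5, c=13, d=20, e=20})

Answer: 13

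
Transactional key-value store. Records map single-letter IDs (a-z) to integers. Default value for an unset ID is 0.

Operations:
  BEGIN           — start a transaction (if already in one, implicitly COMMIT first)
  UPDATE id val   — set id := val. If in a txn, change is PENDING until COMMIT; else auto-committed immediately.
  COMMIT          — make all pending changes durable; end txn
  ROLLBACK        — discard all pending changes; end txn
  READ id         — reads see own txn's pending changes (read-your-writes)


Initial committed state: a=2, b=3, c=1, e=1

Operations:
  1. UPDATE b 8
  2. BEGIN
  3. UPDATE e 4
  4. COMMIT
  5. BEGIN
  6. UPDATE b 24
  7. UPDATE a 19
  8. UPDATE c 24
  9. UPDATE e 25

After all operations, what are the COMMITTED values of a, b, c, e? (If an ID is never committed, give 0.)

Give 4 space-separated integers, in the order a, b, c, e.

Answer: 2 8 1 4

Derivation:
Initial committed: {a=2, b=3, c=1, e=1}
Op 1: UPDATE b=8 (auto-commit; committed b=8)
Op 2: BEGIN: in_txn=True, pending={}
Op 3: UPDATE e=4 (pending; pending now {e=4})
Op 4: COMMIT: merged ['e'] into committed; committed now {a=2, b=8, c=1, e=4}
Op 5: BEGIN: in_txn=True, pending={}
Op 6: UPDATE b=24 (pending; pending now {b=24})
Op 7: UPDATE a=19 (pending; pending now {a=19, b=24})
Op 8: UPDATE c=24 (pending; pending now {a=19, b=24, c=24})
Op 9: UPDATE e=25 (pending; pending now {a=19, b=24, c=24, e=25})
Final committed: {a=2, b=8, c=1, e=4}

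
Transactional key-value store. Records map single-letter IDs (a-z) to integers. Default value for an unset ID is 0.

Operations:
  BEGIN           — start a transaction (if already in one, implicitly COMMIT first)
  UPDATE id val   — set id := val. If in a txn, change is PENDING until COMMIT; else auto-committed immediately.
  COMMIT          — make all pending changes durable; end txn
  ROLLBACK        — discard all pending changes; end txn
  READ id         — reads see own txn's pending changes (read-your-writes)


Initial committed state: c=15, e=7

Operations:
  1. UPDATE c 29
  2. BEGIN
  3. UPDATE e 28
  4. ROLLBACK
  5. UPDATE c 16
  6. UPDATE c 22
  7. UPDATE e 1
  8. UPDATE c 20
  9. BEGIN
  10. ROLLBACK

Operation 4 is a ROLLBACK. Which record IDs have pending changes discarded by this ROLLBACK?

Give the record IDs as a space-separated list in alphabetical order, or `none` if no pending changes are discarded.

Initial committed: {c=15, e=7}
Op 1: UPDATE c=29 (auto-commit; committed c=29)
Op 2: BEGIN: in_txn=True, pending={}
Op 3: UPDATE e=28 (pending; pending now {e=28})
Op 4: ROLLBACK: discarded pending ['e']; in_txn=False
Op 5: UPDATE c=16 (auto-commit; committed c=16)
Op 6: UPDATE c=22 (auto-commit; committed c=22)
Op 7: UPDATE e=1 (auto-commit; committed e=1)
Op 8: UPDATE c=20 (auto-commit; committed c=20)
Op 9: BEGIN: in_txn=True, pending={}
Op 10: ROLLBACK: discarded pending []; in_txn=False
ROLLBACK at op 4 discards: ['e']

Answer: e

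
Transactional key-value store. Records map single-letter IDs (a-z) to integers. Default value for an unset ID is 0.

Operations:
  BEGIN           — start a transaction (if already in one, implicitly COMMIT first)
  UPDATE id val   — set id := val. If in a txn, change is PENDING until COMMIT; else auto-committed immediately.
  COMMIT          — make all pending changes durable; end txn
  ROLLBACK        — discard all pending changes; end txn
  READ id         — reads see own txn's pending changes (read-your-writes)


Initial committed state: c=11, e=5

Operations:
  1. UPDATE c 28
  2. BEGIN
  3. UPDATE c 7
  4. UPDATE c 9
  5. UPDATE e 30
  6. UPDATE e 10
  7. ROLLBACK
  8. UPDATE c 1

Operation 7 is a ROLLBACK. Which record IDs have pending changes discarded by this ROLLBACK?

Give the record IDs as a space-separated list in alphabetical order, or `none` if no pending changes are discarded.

Answer: c e

Derivation:
Initial committed: {c=11, e=5}
Op 1: UPDATE c=28 (auto-commit; committed c=28)
Op 2: BEGIN: in_txn=True, pending={}
Op 3: UPDATE c=7 (pending; pending now {c=7})
Op 4: UPDATE c=9 (pending; pending now {c=9})
Op 5: UPDATE e=30 (pending; pending now {c=9, e=30})
Op 6: UPDATE e=10 (pending; pending now {c=9, e=10})
Op 7: ROLLBACK: discarded pending ['c', 'e']; in_txn=False
Op 8: UPDATE c=1 (auto-commit; committed c=1)
ROLLBACK at op 7 discards: ['c', 'e']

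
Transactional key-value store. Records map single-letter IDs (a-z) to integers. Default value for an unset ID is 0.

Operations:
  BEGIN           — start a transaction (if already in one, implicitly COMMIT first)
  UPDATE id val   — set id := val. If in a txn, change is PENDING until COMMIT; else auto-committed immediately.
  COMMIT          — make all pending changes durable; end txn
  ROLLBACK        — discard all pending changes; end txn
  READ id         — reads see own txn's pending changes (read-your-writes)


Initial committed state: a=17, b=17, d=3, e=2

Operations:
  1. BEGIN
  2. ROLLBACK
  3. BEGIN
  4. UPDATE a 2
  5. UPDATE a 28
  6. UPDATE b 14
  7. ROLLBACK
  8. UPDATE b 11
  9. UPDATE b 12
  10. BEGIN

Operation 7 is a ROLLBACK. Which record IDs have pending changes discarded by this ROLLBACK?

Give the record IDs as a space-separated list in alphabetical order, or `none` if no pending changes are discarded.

Answer: a b

Derivation:
Initial committed: {a=17, b=17, d=3, e=2}
Op 1: BEGIN: in_txn=True, pending={}
Op 2: ROLLBACK: discarded pending []; in_txn=False
Op 3: BEGIN: in_txn=True, pending={}
Op 4: UPDATE a=2 (pending; pending now {a=2})
Op 5: UPDATE a=28 (pending; pending now {a=28})
Op 6: UPDATE b=14 (pending; pending now {a=28, b=14})
Op 7: ROLLBACK: discarded pending ['a', 'b']; in_txn=False
Op 8: UPDATE b=11 (auto-commit; committed b=11)
Op 9: UPDATE b=12 (auto-commit; committed b=12)
Op 10: BEGIN: in_txn=True, pending={}
ROLLBACK at op 7 discards: ['a', 'b']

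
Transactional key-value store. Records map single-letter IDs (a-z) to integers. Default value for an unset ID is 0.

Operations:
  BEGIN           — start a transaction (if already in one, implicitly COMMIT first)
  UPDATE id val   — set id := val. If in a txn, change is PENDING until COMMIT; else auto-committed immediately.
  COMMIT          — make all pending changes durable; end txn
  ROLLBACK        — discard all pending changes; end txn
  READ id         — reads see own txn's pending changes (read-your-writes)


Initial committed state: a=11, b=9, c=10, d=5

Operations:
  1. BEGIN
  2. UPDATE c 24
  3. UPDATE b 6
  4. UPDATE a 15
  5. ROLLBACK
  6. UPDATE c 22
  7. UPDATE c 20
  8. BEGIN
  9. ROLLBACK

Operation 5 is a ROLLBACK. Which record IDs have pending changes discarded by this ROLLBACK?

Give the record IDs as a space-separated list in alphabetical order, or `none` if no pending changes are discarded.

Answer: a b c

Derivation:
Initial committed: {a=11, b=9, c=10, d=5}
Op 1: BEGIN: in_txn=True, pending={}
Op 2: UPDATE c=24 (pending; pending now {c=24})
Op 3: UPDATE b=6 (pending; pending now {b=6, c=24})
Op 4: UPDATE a=15 (pending; pending now {a=15, b=6, c=24})
Op 5: ROLLBACK: discarded pending ['a', 'b', 'c']; in_txn=False
Op 6: UPDATE c=22 (auto-commit; committed c=22)
Op 7: UPDATE c=20 (auto-commit; committed c=20)
Op 8: BEGIN: in_txn=True, pending={}
Op 9: ROLLBACK: discarded pending []; in_txn=False
ROLLBACK at op 5 discards: ['a', 'b', 'c']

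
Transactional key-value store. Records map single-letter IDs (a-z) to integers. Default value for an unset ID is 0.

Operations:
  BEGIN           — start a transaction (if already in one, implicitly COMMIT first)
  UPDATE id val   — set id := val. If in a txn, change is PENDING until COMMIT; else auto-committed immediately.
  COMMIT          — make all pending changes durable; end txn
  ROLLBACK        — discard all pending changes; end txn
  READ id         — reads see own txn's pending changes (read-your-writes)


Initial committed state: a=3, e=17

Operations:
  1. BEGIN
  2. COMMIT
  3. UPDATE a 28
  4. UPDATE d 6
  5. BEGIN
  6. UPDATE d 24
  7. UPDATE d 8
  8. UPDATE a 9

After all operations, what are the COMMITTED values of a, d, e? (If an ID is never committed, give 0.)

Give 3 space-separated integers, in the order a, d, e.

Answer: 28 6 17

Derivation:
Initial committed: {a=3, e=17}
Op 1: BEGIN: in_txn=True, pending={}
Op 2: COMMIT: merged [] into committed; committed now {a=3, e=17}
Op 3: UPDATE a=28 (auto-commit; committed a=28)
Op 4: UPDATE d=6 (auto-commit; committed d=6)
Op 5: BEGIN: in_txn=True, pending={}
Op 6: UPDATE d=24 (pending; pending now {d=24})
Op 7: UPDATE d=8 (pending; pending now {d=8})
Op 8: UPDATE a=9 (pending; pending now {a=9, d=8})
Final committed: {a=28, d=6, e=17}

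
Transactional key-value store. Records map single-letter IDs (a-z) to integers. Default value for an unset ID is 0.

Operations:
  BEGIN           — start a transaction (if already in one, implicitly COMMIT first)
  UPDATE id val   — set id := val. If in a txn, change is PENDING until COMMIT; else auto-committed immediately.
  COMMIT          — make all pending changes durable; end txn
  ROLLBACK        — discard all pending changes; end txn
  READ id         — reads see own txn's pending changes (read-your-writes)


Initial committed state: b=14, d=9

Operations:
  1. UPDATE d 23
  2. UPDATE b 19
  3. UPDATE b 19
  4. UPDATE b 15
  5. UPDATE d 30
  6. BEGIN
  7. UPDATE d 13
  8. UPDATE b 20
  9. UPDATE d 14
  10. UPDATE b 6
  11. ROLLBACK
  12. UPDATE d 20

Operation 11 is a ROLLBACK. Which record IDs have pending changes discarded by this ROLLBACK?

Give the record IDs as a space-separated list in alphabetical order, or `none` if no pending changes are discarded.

Answer: b d

Derivation:
Initial committed: {b=14, d=9}
Op 1: UPDATE d=23 (auto-commit; committed d=23)
Op 2: UPDATE b=19 (auto-commit; committed b=19)
Op 3: UPDATE b=19 (auto-commit; committed b=19)
Op 4: UPDATE b=15 (auto-commit; committed b=15)
Op 5: UPDATE d=30 (auto-commit; committed d=30)
Op 6: BEGIN: in_txn=True, pending={}
Op 7: UPDATE d=13 (pending; pending now {d=13})
Op 8: UPDATE b=20 (pending; pending now {b=20, d=13})
Op 9: UPDATE d=14 (pending; pending now {b=20, d=14})
Op 10: UPDATE b=6 (pending; pending now {b=6, d=14})
Op 11: ROLLBACK: discarded pending ['b', 'd']; in_txn=False
Op 12: UPDATE d=20 (auto-commit; committed d=20)
ROLLBACK at op 11 discards: ['b', 'd']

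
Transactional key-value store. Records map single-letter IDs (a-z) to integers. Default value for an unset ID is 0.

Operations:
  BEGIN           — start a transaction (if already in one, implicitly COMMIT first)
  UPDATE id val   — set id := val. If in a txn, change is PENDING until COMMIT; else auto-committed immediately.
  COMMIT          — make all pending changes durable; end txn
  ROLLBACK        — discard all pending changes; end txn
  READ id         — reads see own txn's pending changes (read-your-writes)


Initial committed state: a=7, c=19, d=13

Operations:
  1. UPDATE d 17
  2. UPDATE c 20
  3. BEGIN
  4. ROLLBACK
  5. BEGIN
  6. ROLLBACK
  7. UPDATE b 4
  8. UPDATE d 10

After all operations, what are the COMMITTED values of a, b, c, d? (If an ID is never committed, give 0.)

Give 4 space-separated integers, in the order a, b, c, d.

Initial committed: {a=7, c=19, d=13}
Op 1: UPDATE d=17 (auto-commit; committed d=17)
Op 2: UPDATE c=20 (auto-commit; committed c=20)
Op 3: BEGIN: in_txn=True, pending={}
Op 4: ROLLBACK: discarded pending []; in_txn=False
Op 5: BEGIN: in_txn=True, pending={}
Op 6: ROLLBACK: discarded pending []; in_txn=False
Op 7: UPDATE b=4 (auto-commit; committed b=4)
Op 8: UPDATE d=10 (auto-commit; committed d=10)
Final committed: {a=7, b=4, c=20, d=10}

Answer: 7 4 20 10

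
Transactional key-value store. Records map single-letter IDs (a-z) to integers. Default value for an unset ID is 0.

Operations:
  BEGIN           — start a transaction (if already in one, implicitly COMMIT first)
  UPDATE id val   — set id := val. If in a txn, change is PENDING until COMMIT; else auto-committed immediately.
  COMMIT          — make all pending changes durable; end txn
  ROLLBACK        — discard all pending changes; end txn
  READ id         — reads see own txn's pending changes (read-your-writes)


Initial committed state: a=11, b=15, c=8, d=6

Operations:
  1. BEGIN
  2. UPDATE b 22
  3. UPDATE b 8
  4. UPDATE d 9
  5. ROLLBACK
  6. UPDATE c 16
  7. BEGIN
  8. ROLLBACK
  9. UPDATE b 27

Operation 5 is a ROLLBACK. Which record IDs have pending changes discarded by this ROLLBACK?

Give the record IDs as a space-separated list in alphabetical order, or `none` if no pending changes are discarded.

Answer: b d

Derivation:
Initial committed: {a=11, b=15, c=8, d=6}
Op 1: BEGIN: in_txn=True, pending={}
Op 2: UPDATE b=22 (pending; pending now {b=22})
Op 3: UPDATE b=8 (pending; pending now {b=8})
Op 4: UPDATE d=9 (pending; pending now {b=8, d=9})
Op 5: ROLLBACK: discarded pending ['b', 'd']; in_txn=False
Op 6: UPDATE c=16 (auto-commit; committed c=16)
Op 7: BEGIN: in_txn=True, pending={}
Op 8: ROLLBACK: discarded pending []; in_txn=False
Op 9: UPDATE b=27 (auto-commit; committed b=27)
ROLLBACK at op 5 discards: ['b', 'd']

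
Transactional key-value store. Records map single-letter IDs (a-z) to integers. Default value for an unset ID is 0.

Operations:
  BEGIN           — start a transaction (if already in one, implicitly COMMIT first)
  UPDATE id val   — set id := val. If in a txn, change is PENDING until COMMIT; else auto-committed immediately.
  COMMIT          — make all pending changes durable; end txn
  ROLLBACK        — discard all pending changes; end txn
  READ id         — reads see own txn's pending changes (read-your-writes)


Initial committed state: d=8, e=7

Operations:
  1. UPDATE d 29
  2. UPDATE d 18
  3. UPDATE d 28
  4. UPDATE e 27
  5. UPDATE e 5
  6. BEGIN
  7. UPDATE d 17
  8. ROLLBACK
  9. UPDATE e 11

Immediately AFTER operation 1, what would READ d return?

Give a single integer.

Initial committed: {d=8, e=7}
Op 1: UPDATE d=29 (auto-commit; committed d=29)
After op 1: visible(d) = 29 (pending={}, committed={d=29, e=7})

Answer: 29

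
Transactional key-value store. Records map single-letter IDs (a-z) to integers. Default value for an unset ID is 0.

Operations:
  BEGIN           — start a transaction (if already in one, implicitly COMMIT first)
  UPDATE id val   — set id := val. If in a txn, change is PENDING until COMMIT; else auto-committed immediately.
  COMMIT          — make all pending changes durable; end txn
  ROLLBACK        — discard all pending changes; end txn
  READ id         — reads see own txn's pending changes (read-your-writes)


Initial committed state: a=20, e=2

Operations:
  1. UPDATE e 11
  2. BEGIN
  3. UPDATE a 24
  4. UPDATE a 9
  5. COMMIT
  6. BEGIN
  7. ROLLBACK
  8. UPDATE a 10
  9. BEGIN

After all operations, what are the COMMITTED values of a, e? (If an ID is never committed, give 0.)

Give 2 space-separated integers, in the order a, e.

Initial committed: {a=20, e=2}
Op 1: UPDATE e=11 (auto-commit; committed e=11)
Op 2: BEGIN: in_txn=True, pending={}
Op 3: UPDATE a=24 (pending; pending now {a=24})
Op 4: UPDATE a=9 (pending; pending now {a=9})
Op 5: COMMIT: merged ['a'] into committed; committed now {a=9, e=11}
Op 6: BEGIN: in_txn=True, pending={}
Op 7: ROLLBACK: discarded pending []; in_txn=False
Op 8: UPDATE a=10 (auto-commit; committed a=10)
Op 9: BEGIN: in_txn=True, pending={}
Final committed: {a=10, e=11}

Answer: 10 11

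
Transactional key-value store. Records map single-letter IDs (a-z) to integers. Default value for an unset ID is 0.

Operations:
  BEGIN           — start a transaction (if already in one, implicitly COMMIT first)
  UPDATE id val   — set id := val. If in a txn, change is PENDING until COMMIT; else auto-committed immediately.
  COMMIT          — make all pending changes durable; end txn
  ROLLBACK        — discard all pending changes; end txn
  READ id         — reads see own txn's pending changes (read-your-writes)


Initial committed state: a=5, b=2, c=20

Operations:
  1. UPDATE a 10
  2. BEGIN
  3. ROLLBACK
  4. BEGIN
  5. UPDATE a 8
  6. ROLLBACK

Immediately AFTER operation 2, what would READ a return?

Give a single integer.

Answer: 10

Derivation:
Initial committed: {a=5, b=2, c=20}
Op 1: UPDATE a=10 (auto-commit; committed a=10)
Op 2: BEGIN: in_txn=True, pending={}
After op 2: visible(a) = 10 (pending={}, committed={a=10, b=2, c=20})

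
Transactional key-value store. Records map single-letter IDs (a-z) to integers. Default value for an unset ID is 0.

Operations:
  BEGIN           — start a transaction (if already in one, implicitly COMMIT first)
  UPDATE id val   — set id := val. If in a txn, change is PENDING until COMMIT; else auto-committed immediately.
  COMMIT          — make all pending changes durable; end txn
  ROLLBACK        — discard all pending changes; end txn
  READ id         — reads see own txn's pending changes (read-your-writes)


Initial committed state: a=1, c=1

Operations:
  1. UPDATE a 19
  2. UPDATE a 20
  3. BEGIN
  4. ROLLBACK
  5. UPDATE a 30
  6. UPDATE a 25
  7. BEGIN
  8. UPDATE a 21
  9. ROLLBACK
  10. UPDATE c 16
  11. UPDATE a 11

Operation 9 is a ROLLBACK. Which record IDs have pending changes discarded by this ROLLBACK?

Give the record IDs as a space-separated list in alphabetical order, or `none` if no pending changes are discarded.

Initial committed: {a=1, c=1}
Op 1: UPDATE a=19 (auto-commit; committed a=19)
Op 2: UPDATE a=20 (auto-commit; committed a=20)
Op 3: BEGIN: in_txn=True, pending={}
Op 4: ROLLBACK: discarded pending []; in_txn=False
Op 5: UPDATE a=30 (auto-commit; committed a=30)
Op 6: UPDATE a=25 (auto-commit; committed a=25)
Op 7: BEGIN: in_txn=True, pending={}
Op 8: UPDATE a=21 (pending; pending now {a=21})
Op 9: ROLLBACK: discarded pending ['a']; in_txn=False
Op 10: UPDATE c=16 (auto-commit; committed c=16)
Op 11: UPDATE a=11 (auto-commit; committed a=11)
ROLLBACK at op 9 discards: ['a']

Answer: a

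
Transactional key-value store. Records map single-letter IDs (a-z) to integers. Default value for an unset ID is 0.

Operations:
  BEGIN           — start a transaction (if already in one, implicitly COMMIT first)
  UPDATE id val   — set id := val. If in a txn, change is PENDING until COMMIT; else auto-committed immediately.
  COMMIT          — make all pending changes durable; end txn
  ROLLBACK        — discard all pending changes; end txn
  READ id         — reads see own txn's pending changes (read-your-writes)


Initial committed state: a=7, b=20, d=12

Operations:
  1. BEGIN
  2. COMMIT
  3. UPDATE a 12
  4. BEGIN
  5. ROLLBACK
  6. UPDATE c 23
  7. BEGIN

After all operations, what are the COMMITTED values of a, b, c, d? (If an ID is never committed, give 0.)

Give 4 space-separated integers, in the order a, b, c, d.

Initial committed: {a=7, b=20, d=12}
Op 1: BEGIN: in_txn=True, pending={}
Op 2: COMMIT: merged [] into committed; committed now {a=7, b=20, d=12}
Op 3: UPDATE a=12 (auto-commit; committed a=12)
Op 4: BEGIN: in_txn=True, pending={}
Op 5: ROLLBACK: discarded pending []; in_txn=False
Op 6: UPDATE c=23 (auto-commit; committed c=23)
Op 7: BEGIN: in_txn=True, pending={}
Final committed: {a=12, b=20, c=23, d=12}

Answer: 12 20 23 12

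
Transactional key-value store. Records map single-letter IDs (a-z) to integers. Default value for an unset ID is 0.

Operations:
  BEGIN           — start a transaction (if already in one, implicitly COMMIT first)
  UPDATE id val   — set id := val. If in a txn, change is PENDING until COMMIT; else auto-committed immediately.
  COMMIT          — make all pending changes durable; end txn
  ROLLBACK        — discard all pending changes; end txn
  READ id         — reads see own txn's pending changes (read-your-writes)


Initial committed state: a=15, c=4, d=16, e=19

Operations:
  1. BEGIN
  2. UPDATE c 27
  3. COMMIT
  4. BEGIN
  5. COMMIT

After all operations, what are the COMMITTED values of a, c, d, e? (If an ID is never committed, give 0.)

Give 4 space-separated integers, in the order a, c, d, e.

Initial committed: {a=15, c=4, d=16, e=19}
Op 1: BEGIN: in_txn=True, pending={}
Op 2: UPDATE c=27 (pending; pending now {c=27})
Op 3: COMMIT: merged ['c'] into committed; committed now {a=15, c=27, d=16, e=19}
Op 4: BEGIN: in_txn=True, pending={}
Op 5: COMMIT: merged [] into committed; committed now {a=15, c=27, d=16, e=19}
Final committed: {a=15, c=27, d=16, e=19}

Answer: 15 27 16 19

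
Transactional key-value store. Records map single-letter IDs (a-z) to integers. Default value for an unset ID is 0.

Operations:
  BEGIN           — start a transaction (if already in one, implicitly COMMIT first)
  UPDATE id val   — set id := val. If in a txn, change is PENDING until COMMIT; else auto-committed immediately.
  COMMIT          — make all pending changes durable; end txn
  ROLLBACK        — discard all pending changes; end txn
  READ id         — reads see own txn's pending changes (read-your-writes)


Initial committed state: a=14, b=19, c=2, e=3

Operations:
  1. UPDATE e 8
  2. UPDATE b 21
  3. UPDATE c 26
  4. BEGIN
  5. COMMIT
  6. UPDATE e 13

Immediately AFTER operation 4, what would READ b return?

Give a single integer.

Answer: 21

Derivation:
Initial committed: {a=14, b=19, c=2, e=3}
Op 1: UPDATE e=8 (auto-commit; committed e=8)
Op 2: UPDATE b=21 (auto-commit; committed b=21)
Op 3: UPDATE c=26 (auto-commit; committed c=26)
Op 4: BEGIN: in_txn=True, pending={}
After op 4: visible(b) = 21 (pending={}, committed={a=14, b=21, c=26, e=8})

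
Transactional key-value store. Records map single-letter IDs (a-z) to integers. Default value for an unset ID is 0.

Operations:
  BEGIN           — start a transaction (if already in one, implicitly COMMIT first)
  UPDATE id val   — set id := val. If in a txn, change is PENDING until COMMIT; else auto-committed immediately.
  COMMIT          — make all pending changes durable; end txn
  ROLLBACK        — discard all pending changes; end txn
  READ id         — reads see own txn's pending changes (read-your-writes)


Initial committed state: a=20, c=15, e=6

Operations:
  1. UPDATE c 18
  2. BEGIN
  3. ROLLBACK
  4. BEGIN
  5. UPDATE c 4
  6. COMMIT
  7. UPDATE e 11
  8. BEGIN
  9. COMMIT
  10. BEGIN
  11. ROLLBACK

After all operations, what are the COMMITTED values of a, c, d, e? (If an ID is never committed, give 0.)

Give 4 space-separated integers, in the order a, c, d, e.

Answer: 20 4 0 11

Derivation:
Initial committed: {a=20, c=15, e=6}
Op 1: UPDATE c=18 (auto-commit; committed c=18)
Op 2: BEGIN: in_txn=True, pending={}
Op 3: ROLLBACK: discarded pending []; in_txn=False
Op 4: BEGIN: in_txn=True, pending={}
Op 5: UPDATE c=4 (pending; pending now {c=4})
Op 6: COMMIT: merged ['c'] into committed; committed now {a=20, c=4, e=6}
Op 7: UPDATE e=11 (auto-commit; committed e=11)
Op 8: BEGIN: in_txn=True, pending={}
Op 9: COMMIT: merged [] into committed; committed now {a=20, c=4, e=11}
Op 10: BEGIN: in_txn=True, pending={}
Op 11: ROLLBACK: discarded pending []; in_txn=False
Final committed: {a=20, c=4, e=11}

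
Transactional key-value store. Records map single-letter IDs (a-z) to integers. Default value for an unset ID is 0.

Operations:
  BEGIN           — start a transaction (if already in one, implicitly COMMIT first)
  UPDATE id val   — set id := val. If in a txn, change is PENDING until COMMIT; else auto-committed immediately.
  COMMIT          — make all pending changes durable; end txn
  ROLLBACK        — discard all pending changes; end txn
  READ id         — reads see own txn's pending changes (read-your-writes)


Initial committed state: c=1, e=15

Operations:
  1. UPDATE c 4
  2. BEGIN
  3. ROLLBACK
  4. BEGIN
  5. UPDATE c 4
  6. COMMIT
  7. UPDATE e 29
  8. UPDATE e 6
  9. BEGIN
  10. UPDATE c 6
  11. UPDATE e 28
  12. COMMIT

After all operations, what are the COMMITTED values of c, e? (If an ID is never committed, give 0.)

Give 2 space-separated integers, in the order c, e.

Initial committed: {c=1, e=15}
Op 1: UPDATE c=4 (auto-commit; committed c=4)
Op 2: BEGIN: in_txn=True, pending={}
Op 3: ROLLBACK: discarded pending []; in_txn=False
Op 4: BEGIN: in_txn=True, pending={}
Op 5: UPDATE c=4 (pending; pending now {c=4})
Op 6: COMMIT: merged ['c'] into committed; committed now {c=4, e=15}
Op 7: UPDATE e=29 (auto-commit; committed e=29)
Op 8: UPDATE e=6 (auto-commit; committed e=6)
Op 9: BEGIN: in_txn=True, pending={}
Op 10: UPDATE c=6 (pending; pending now {c=6})
Op 11: UPDATE e=28 (pending; pending now {c=6, e=28})
Op 12: COMMIT: merged ['c', 'e'] into committed; committed now {c=6, e=28}
Final committed: {c=6, e=28}

Answer: 6 28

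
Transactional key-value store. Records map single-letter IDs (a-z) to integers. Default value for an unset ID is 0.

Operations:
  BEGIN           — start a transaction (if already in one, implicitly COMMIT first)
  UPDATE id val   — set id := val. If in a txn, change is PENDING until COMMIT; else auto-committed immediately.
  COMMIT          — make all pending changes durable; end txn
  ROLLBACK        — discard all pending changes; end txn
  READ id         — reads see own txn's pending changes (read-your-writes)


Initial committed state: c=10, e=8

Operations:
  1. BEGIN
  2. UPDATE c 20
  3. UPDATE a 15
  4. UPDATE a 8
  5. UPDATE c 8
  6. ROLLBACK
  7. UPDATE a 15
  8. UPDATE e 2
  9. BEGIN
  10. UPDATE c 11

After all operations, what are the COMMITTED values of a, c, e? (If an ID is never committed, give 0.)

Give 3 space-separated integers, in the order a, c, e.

Answer: 15 10 2

Derivation:
Initial committed: {c=10, e=8}
Op 1: BEGIN: in_txn=True, pending={}
Op 2: UPDATE c=20 (pending; pending now {c=20})
Op 3: UPDATE a=15 (pending; pending now {a=15, c=20})
Op 4: UPDATE a=8 (pending; pending now {a=8, c=20})
Op 5: UPDATE c=8 (pending; pending now {a=8, c=8})
Op 6: ROLLBACK: discarded pending ['a', 'c']; in_txn=False
Op 7: UPDATE a=15 (auto-commit; committed a=15)
Op 8: UPDATE e=2 (auto-commit; committed e=2)
Op 9: BEGIN: in_txn=True, pending={}
Op 10: UPDATE c=11 (pending; pending now {c=11})
Final committed: {a=15, c=10, e=2}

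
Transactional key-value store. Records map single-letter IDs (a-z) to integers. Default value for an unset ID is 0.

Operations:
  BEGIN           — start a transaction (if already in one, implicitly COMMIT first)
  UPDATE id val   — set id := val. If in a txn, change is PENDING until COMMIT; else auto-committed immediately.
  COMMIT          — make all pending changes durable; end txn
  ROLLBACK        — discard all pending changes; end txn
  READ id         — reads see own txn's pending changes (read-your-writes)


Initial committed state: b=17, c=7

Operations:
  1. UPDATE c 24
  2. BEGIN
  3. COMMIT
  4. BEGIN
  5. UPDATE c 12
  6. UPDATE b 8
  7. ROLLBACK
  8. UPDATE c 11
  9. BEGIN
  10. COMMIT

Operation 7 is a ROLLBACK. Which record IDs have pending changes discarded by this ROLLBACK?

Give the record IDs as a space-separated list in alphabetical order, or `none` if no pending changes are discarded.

Initial committed: {b=17, c=7}
Op 1: UPDATE c=24 (auto-commit; committed c=24)
Op 2: BEGIN: in_txn=True, pending={}
Op 3: COMMIT: merged [] into committed; committed now {b=17, c=24}
Op 4: BEGIN: in_txn=True, pending={}
Op 5: UPDATE c=12 (pending; pending now {c=12})
Op 6: UPDATE b=8 (pending; pending now {b=8, c=12})
Op 7: ROLLBACK: discarded pending ['b', 'c']; in_txn=False
Op 8: UPDATE c=11 (auto-commit; committed c=11)
Op 9: BEGIN: in_txn=True, pending={}
Op 10: COMMIT: merged [] into committed; committed now {b=17, c=11}
ROLLBACK at op 7 discards: ['b', 'c']

Answer: b c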